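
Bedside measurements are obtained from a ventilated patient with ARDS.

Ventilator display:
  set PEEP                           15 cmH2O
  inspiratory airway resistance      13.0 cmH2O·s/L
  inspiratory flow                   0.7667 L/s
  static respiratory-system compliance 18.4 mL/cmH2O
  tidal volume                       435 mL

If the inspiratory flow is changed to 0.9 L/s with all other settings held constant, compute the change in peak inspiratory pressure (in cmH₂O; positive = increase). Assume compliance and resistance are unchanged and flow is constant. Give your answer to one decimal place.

1.7

PIP = Vt/C + R·V̇ + PEEP (constant-flow equation of motion).
Only the resistive term changes: ΔPIP = R × ΔV̇ = 13.0 × (0.9 − 0.7667) = 13.0 × 0.1333 = 1.733 cmH2O.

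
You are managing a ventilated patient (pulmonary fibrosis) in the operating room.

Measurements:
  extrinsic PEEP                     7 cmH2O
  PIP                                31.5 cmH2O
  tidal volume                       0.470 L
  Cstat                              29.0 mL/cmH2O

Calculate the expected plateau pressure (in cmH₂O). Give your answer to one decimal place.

23.2

Pplat = PEEP + Vt / Cstat = 7 + 470 / 29.0 = 7 + 16.207 = 23.207 cmH2O.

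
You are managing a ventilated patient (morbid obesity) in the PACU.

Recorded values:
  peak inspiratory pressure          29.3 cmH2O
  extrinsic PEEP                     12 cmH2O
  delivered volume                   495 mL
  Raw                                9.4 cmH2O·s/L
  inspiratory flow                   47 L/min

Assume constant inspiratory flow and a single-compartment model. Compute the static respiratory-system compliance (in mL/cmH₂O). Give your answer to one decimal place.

Flow: 47 L/min ÷ 60 = 0.7833 L/s.
Equation of motion (constant flow): PIP = Vt/C + R·V̇ + PEEP.
Vt/C = PIP − R·V̇ − PEEP = 29.3 − 9.4×0.7833 − 12 = 29.3 − 7.363 − 12 = 9.937 cmH2O.
C = Vt / 9.937 = 495 / 9.937 = 49.814 mL/cmH2O.

49.8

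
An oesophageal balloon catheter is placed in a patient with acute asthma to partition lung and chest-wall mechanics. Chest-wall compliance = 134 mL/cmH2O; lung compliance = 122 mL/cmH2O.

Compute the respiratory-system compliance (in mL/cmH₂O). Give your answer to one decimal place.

Lung and chest wall are elastances in series: 1/Crs = 1/CL + 1/Ccw.
1/Crs = 1/122 + 1/134 = 0.01566.
Crs = 63.857 mL/cmH2O.

63.9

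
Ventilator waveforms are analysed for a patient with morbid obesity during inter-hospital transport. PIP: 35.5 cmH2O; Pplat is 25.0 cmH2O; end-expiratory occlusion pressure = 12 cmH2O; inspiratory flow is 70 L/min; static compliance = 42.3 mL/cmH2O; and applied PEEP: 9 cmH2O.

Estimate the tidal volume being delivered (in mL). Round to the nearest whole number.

550

End-expiratory occlusion gives total PEEP = 12 cmH2O (intrinsic PEEP = 12 − 9 = 3). Use total PEEP for the elastic gradient.
Vt = Cstat × (Pplat − PEEPtotal) = 42.3 × (25.0 − 12) = 42.3 × 13.0 = 549.9 mL.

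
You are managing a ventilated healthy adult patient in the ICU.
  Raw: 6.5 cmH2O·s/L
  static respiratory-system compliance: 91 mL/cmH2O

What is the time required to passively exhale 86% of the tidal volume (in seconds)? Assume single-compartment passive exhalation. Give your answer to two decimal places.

1.16

τ = R × C = 6.5 × 91 mL/cmH2O = 6.5 × 0.091 L/cmH2O = 0.5915 s.
Exhaled fraction f = 1 − e^(−t/τ) → t = −τ·ln(1 − f) = −0.5915·ln(0.14) = 1.163 s.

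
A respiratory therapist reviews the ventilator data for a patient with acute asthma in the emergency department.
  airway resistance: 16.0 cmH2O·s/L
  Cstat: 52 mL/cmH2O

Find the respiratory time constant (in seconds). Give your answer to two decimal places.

0.83

τ = R × C = 16.0 × 52 mL/cmH2O = 16.0 × 0.052 L/cmH2O = 0.832 s.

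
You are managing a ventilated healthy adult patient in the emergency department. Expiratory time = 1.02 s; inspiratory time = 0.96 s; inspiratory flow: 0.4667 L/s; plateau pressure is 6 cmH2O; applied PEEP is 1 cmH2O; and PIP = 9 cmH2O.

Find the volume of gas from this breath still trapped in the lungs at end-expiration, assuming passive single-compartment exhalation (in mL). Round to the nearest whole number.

76

Vt = flow × Ti = 0.4667 L/s × 0.96 s × 1000 mL/L = 448.03 mL.
R = (PIP − Pplat)/V̇ = (9 − 6) / 0.4667 = 3.0/0.4667 = 6.428 cmH2O·s/L.
C = Vt/(Pplat − PEEP) = 448.03 / (6 − 1) = 448.03/5.0 = 89.606 mL/cmH2O.
τ = R × C = 6.428 × 0.08961 L/cmH2O = 0.576 s.
Fraction remaining = e^(−Te/τ) = e^(−1.02/0.576) = 0.1702.
Trapped volume = 448.03 × 0.1702 = 76.255 mL.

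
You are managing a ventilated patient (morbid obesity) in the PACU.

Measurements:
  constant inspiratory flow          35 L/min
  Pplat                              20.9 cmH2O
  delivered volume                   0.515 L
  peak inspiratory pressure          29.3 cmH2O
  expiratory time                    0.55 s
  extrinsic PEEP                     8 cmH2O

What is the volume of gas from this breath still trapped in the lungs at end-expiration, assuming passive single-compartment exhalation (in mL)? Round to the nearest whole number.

198

Flow: 35 L/min ÷ 60 = 0.5833 L/s.
R = (PIP − Pplat)/V̇ = (29.3 − 20.9) / 0.5833 = 8.4/0.5833 = 14.401 cmH2O·s/L.
C = Vt/(Pplat − PEEP) = 515.0 / (20.9 − 8) = 515.0/12.9 = 39.922 mL/cmH2O.
τ = R × C = 14.401 × 0.03992 L/cmH2O = 0.5749 s.
Fraction remaining = e^(−Te/τ) = e^(−0.55/0.5749) = 0.3842.
Trapped volume = 515.0 × 0.3842 = 197.86 mL.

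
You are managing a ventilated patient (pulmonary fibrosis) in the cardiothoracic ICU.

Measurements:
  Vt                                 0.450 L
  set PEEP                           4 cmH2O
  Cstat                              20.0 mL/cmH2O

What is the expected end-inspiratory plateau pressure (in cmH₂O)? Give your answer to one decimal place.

Pplat = PEEP + Vt / Cstat = 4 + 450 / 20.0 = 4 + 22.5 = 26.5 cmH2O.

26.5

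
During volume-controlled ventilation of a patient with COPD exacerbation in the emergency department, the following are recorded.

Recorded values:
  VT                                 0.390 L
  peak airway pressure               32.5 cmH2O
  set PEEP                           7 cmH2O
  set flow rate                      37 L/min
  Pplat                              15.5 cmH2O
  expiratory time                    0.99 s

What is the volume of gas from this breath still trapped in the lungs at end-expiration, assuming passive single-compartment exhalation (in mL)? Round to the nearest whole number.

178

Flow: 37 L/min ÷ 60 = 0.6167 L/s.
R = (PIP − Pplat)/V̇ = (32.5 − 15.5) / 0.6167 = 17.0/0.6167 = 27.566 cmH2O·s/L.
C = Vt/(Pplat − PEEP) = 390.0 / (15.5 − 7) = 390.0/8.5 = 45.882 mL/cmH2O.
τ = R × C = 27.566 × 0.04588 L/cmH2O = 1.265 s.
Fraction remaining = e^(−Te/τ) = e^(−0.99/1.265) = 0.4572.
Trapped volume = 390.0 × 0.4572 = 178.31 mL.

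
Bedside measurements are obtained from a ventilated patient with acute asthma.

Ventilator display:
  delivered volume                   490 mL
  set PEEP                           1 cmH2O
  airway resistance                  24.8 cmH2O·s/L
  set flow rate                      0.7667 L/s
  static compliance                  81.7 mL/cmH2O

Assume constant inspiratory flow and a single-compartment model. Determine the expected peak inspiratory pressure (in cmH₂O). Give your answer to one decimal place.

26.0

Equation of motion (constant flow): PIP = Vt/C + R·V̇ + PEEP.
PIP = 490/81.7 + 24.8×0.7667 + 1 = 5.998 + 19.014 + 1 = 26.012 cmH2O.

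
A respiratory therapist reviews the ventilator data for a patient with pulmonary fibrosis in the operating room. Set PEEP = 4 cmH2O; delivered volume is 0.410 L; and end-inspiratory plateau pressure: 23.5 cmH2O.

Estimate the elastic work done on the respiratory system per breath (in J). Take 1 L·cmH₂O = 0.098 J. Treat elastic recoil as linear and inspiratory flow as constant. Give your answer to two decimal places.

0.39

Elastic work ≈ ½ × (Pplat − PEEP) × Vt = 0.5 × (23.5 − 4) × 0.410 L = 0.5 × 19.5 × 0.410 = 3.998 L·cmH2O.
× 0.098 J/(L·cmH2O) → 0.3918 J.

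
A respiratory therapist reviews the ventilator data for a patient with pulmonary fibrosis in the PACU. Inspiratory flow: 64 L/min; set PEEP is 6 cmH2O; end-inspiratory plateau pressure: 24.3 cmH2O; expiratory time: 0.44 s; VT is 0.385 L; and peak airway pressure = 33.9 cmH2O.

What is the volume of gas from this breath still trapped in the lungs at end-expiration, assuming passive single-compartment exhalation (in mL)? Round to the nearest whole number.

Flow: 64 L/min ÷ 60 = 1.0667 L/s.
R = (PIP − Pplat)/V̇ = (33.9 − 24.3) / 1.0667 = 9.6/1.0667 = 9.0 cmH2O·s/L.
C = Vt/(Pplat − PEEP) = 385.0 / (24.3 − 6) = 385.0/18.3 = 21.038 mL/cmH2O.
τ = R × C = 9.0 × 0.02104 L/cmH2O = 0.1894 s.
Fraction remaining = e^(−Te/τ) = e^(−0.44/0.1894) = 0.09797.
Trapped volume = 385.0 × 0.09797 = 37.718 mL.

38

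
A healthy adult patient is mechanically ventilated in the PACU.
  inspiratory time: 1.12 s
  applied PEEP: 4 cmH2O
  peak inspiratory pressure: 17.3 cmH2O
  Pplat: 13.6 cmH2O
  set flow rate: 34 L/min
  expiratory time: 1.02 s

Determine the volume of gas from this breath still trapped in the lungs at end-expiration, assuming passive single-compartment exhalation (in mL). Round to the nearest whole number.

60

Flow: 34 L/min ÷ 60 = 0.5667 L/s.
Vt = flow × Ti = 0.5667 L/s × 1.12 s × 1000 mL/L = 634.7 mL.
R = (PIP − Pplat)/V̇ = (17.3 − 13.6) / 0.5667 = 3.7/0.5667 = 6.529 cmH2O·s/L.
C = Vt/(Pplat − PEEP) = 634.7 / (13.6 − 4) = 634.7/9.6 = 66.115 mL/cmH2O.
τ = R × C = 6.529 × 0.06612 L/cmH2O = 0.4317 s.
Fraction remaining = e^(−Te/τ) = e^(−1.02/0.4317) = 0.09416.
Trapped volume = 634.7 × 0.09416 = 59.763 mL.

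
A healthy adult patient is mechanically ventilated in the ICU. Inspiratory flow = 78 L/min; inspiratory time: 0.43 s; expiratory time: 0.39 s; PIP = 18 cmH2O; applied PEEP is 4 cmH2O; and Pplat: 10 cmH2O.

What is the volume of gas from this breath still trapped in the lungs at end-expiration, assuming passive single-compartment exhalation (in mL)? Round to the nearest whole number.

283

Flow: 78 L/min ÷ 60 = 1.3 L/s.
Vt = flow × Ti = 1.3 L/s × 0.43 s × 1000 mL/L = 559.0 mL.
R = (PIP − Pplat)/V̇ = (18 − 10) / 1.3 = 8.0/1.3 = 6.154 cmH2O·s/L.
C = Vt/(Pplat − PEEP) = 559.0 / (10 − 4) = 559.0/6.0 = 93.167 mL/cmH2O.
τ = R × C = 6.154 × 0.09317 L/cmH2O = 0.5734 s.
Fraction remaining = e^(−Te/τ) = e^(−0.39/0.5734) = 0.5065.
Trapped volume = 559.0 × 0.5065 = 283.13 mL.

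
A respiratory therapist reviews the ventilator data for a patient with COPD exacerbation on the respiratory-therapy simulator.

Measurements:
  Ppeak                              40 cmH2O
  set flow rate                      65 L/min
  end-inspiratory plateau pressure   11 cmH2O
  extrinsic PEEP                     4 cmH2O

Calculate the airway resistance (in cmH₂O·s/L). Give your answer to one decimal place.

Flow: 65 L/min ÷ 60 = 1.0833 L/s.
Raw = (PIP − Pplat) / flow = (40 − 11) / 1.0833 = 29.0 / 1.0833 = 26.77 cmH2O·s/L.

26.8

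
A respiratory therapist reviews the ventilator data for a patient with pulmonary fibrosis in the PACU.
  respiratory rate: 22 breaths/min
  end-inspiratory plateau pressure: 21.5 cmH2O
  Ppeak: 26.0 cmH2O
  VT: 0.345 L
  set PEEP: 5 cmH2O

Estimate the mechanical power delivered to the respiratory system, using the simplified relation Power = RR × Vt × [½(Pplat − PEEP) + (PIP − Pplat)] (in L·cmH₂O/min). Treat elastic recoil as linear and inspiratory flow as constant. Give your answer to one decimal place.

Per-breath work = Vt × [½(Pplat−PEEP) + (PIP−Pplat)] = 0.345 × [0.5×16.5 + 4.5] = 0.345 × 12.75 = 4.399 L·cmH2O.
Power = 22 × 4.399 = 96.778 L·cmH2O/min.

96.8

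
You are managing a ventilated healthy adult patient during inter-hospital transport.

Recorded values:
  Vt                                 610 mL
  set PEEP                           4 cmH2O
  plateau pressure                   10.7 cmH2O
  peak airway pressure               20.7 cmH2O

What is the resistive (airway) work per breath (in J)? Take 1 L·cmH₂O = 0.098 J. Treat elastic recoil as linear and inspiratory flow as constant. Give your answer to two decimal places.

With constant inspiratory flow the resistive pressure is constant at PIP − Pplat = 20.7 − 10.7 = 10.0 cmH2O, so resistive work = 10.0 × 0.610 = 6.1 L·cmH2O.
× 0.098 J/(L·cmH2O) → 0.5978 J.

0.60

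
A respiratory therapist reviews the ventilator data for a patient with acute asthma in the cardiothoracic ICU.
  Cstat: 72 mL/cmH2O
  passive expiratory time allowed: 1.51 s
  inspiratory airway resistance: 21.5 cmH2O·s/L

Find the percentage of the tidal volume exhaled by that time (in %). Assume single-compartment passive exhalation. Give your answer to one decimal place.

τ = R × C = 21.5 × 72 mL/cmH2O = 21.5 × 0.072 L/cmH2O = 1.548 s.
Passive exhalation: V(t)/V₀ = e^(−t/τ) = e^(−1.51/1.548) = 0.377.
Fraction exhaled = 1 − 0.377 = 0.623 → 62.3%.

62.3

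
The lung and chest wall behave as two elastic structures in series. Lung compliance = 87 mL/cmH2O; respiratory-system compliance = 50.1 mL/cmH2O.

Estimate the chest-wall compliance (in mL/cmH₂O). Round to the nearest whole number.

118

1/Ccw = 1/Crs − 1/CL.
1/Ccw = 1/50.1 − 1/87 = 0.008466.
Ccw = 118.12 mL/cmH2O.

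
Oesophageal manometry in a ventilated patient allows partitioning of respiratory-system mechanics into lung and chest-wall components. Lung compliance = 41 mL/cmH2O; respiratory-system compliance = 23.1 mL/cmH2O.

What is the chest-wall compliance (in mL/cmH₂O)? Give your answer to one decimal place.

1/Ccw = 1/Crs − 1/CL.
1/Ccw = 1/23.1 − 1/41 = 0.0189.
Ccw = 52.91 mL/cmH2O.

52.9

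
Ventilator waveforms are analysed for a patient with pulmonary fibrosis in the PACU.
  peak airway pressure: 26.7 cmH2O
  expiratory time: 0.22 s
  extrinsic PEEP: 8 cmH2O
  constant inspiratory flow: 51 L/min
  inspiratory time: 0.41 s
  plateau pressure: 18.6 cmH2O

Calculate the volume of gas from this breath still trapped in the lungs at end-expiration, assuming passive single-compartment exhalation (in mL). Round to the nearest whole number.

Flow: 51 L/min ÷ 60 = 0.85 L/s.
Vt = flow × Ti = 0.85 L/s × 0.41 s × 1000 mL/L = 348.5 mL.
R = (PIP − Pplat)/V̇ = (26.7 − 18.6) / 0.85 = 8.1/0.85 = 9.529 cmH2O·s/L.
C = Vt/(Pplat − PEEP) = 348.5 / (18.6 − 8) = 348.5/10.6 = 32.877 mL/cmH2O.
τ = R × C = 9.529 × 0.03288 L/cmH2O = 0.3133 s.
Fraction remaining = e^(−Te/τ) = e^(−0.22/0.3133) = 0.4955.
Trapped volume = 348.5 × 0.4955 = 172.68 mL.

173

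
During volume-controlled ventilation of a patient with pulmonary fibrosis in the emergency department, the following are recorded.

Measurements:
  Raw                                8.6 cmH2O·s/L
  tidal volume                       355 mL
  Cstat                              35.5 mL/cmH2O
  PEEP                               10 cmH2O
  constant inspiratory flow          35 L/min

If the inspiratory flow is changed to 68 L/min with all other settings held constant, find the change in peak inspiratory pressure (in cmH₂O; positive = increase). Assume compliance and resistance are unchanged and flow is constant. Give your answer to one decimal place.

Flow: 35 L/min ÷ 60 = 0.5833 L/s.
New flow: 68 L/min ÷ 60 = 1.1333 L/s.
PIP = Vt/C + R·V̇ + PEEP (constant-flow equation of motion).
Only the resistive term changes: ΔPIP = R × ΔV̇ = 8.6 × (1.1333 − 0.5833) = 8.6 × 0.55 = 4.73 cmH2O.

4.7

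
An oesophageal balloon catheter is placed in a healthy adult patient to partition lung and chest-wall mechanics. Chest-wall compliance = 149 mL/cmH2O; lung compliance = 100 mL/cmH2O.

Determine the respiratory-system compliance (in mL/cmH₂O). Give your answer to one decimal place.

59.8

Lung and chest wall are elastances in series: 1/Crs = 1/CL + 1/Ccw.
1/Crs = 1/100 + 1/149 = 0.01671.
Crs = 59.844 mL/cmH2O.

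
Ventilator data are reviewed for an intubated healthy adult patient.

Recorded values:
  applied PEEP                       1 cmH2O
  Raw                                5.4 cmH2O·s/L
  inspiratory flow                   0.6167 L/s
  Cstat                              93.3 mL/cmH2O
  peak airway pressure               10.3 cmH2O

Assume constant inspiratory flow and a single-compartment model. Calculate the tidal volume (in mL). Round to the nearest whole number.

Equation of motion (constant flow): PIP = Vt/C + R·V̇ + PEEP.
Vt/C = PIP − R·V̇ − PEEP = 10.3 − 3.33 − 1 = 5.97 cmH2O.
Vt = C × 5.97 = 93.3 × 5.97 = 557.0 mL.

557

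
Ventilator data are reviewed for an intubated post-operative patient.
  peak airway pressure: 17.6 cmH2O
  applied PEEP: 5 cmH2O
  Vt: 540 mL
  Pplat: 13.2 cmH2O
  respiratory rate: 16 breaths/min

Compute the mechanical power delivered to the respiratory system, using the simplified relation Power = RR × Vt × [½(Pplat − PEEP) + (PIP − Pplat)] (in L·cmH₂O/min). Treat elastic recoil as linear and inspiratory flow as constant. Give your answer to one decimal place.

73.4

Per-breath work = Vt × [½(Pplat−PEEP) + (PIP−Pplat)] = 0.540 × [0.5×8.2 + 4.4] = 0.540 × 8.5 = 4.59 L·cmH2O.
Power = 16 × 4.59 = 73.44 L·cmH2O/min.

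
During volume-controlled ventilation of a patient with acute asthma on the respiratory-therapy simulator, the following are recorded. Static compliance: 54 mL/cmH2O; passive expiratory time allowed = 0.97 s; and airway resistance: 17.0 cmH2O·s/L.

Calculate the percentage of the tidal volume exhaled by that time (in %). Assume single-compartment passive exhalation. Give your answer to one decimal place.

τ = R × C = 17.0 × 54 mL/cmH2O = 17.0 × 0.054 L/cmH2O = 0.918 s.
Passive exhalation: V(t)/V₀ = e^(−t/τ) = e^(−0.97/0.918) = 0.3476.
Fraction exhaled = 1 − 0.3476 = 0.6524 → 65.24%.

65.2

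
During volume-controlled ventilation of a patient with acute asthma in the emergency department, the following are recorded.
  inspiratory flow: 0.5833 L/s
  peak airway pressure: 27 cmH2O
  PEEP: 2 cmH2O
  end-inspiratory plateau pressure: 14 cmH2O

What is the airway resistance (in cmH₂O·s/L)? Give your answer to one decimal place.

Raw = (PIP − Pplat) / flow = (27 − 14) / 0.5833 = 13.0 / 0.5833 = 22.287 cmH2O·s/L.

22.3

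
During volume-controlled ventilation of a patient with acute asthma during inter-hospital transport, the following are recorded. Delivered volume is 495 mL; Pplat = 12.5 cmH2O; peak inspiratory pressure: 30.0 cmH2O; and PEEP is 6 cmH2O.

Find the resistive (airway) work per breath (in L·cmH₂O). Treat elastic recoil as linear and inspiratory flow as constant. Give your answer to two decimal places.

With constant inspiratory flow the resistive pressure is constant at PIP − Pplat = 30.0 − 12.5 = 17.5 cmH2O, so resistive work = 17.5 × 0.495 = 8.663 L·cmH2O.

8.66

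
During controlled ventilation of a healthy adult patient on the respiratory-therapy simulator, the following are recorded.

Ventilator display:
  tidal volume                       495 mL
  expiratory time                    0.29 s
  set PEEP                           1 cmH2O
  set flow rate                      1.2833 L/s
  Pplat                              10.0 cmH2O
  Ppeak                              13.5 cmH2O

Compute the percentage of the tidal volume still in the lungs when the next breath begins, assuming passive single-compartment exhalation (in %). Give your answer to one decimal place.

14.5

R = (PIP − Pplat)/V̇ = (13.5 − 10.0) / 1.2833 = 3.5/1.2833 = 2.727 cmH2O·s/L.
C = Vt/(Pplat − PEEP) = 495.0 / (10.0 − 1) = 495.0/9.0 = 55.0 mL/cmH2O.
τ = R × C = 2.727 × 0.055 L/cmH2O = 0.15 s.
Fraction remaining at end-expiration = e^(−Te/τ) = e^(−0.29/0.15) = 0.1447 → 14.47%.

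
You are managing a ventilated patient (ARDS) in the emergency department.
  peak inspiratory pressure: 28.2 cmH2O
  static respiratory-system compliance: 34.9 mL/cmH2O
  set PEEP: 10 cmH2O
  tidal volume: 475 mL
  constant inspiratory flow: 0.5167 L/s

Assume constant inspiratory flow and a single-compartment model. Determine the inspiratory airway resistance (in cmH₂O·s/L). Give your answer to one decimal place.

8.9

Equation of motion (constant flow): PIP = Vt/C + R·V̇ + PEEP.
R·V̇ = PIP − Vt/C − PEEP = 28.2 − 475/34.9 − 10 = 28.2 − 13.61 − 10 = 4.59 cmH2O.
R = 4.59 / 0.5167 = 8.883 cmH2O·s/L.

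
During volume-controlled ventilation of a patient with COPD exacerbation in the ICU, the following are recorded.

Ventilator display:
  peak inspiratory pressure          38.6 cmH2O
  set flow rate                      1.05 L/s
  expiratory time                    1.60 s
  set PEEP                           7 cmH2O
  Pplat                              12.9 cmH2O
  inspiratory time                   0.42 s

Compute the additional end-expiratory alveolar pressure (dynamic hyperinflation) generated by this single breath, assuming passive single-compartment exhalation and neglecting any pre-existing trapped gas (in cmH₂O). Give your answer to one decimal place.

2.5

Vt = flow × Ti = 1.05 L/s × 0.42 s × 1000 mL/L = 441.0 mL.
R = (PIP − Pplat)/V̇ = (38.6 − 12.9) / 1.05 = 25.7/1.05 = 24.476 cmH2O·s/L.
C = Vt/(Pplat − PEEP) = 441.0 / (12.9 − 7) = 441.0/5.9 = 74.746 mL/cmH2O.
τ = R × C = 24.476 × 0.07475 L/cmH2O = 1.83 s.
Fraction remaining = e^(−Te/τ) = e^(−1.60/1.83) = 0.4171; trapped volume = 441.0 × 0.4171 = 183.94 mL.
Additional alveolar pressure from trapping ≈ V_trapped / C = 183.94 / 74.746 = 2.461 cmH2O.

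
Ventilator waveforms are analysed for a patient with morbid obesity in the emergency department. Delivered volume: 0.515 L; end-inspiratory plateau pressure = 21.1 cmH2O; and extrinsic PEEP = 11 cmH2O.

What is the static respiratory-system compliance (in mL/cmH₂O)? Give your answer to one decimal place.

51.0

Cstat = Vt / (Pplat − PEEP) = 515 / (21.1 − 11) = 515 / 10.1 = 50.99 mL/cmH2O.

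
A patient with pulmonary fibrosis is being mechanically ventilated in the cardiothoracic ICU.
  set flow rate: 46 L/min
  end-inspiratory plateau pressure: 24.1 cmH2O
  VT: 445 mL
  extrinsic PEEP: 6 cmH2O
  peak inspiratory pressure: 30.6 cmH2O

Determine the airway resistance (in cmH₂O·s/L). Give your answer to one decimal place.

Flow: 46 L/min ÷ 60 = 0.7667 L/s.
Raw = (PIP − Pplat) / flow = (30.6 − 24.1) / 0.7667 = 6.5 / 0.7667 = 8.478 cmH2O·s/L.

8.5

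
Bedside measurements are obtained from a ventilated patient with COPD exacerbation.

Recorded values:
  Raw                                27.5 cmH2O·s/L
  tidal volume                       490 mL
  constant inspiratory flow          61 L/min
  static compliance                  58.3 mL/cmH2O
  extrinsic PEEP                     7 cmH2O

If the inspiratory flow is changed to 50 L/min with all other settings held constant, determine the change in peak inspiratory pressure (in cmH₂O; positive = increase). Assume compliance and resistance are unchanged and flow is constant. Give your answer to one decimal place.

Flow: 61 L/min ÷ 60 = 1.0167 L/s.
New flow: 50 L/min ÷ 60 = 0.8333 L/s.
PIP = Vt/C + R·V̇ + PEEP (constant-flow equation of motion).
Only the resistive term changes: ΔPIP = R × ΔV̇ = 27.5 × (0.8333 − 1.0167) = 27.5 × -0.1834 = -5.044 cmH2O.

-5.0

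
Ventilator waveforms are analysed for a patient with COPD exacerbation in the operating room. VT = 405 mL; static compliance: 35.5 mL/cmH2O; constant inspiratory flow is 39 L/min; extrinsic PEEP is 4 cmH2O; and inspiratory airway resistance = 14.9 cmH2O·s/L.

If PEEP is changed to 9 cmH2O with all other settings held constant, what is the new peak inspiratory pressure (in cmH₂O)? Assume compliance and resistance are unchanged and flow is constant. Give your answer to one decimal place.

Flow: 39 L/min ÷ 60 = 0.65 L/s.
PIP = Vt/C + R·V̇ + PEEP (constant-flow equation of motion).
Only the baseline term changes: ΔPIP = ΔPEEP = 9 − 4 = 5.0 cmH2O.
Original PIP = 405/35.5 + 14.9×0.65 + 4 = 25.093 cmH2O; new PIP = 25.093 + (5.0) = 30.093 cmH2O.

30.1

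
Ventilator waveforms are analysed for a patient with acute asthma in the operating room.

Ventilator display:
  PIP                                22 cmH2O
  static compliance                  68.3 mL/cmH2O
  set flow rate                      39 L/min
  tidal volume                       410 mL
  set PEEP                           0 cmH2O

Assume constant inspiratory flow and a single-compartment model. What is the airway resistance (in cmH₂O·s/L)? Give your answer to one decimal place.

24.6

Flow: 39 L/min ÷ 60 = 0.65 L/s.
Equation of motion (constant flow): PIP = Vt/C + R·V̇ + PEEP.
R·V̇ = PIP − Vt/C − PEEP = 22 − 410/68.3 − 0 = 22 − 6.003 − 0 = 15.997 cmH2O.
R = 15.997 / 0.65 = 24.611 cmH2O·s/L.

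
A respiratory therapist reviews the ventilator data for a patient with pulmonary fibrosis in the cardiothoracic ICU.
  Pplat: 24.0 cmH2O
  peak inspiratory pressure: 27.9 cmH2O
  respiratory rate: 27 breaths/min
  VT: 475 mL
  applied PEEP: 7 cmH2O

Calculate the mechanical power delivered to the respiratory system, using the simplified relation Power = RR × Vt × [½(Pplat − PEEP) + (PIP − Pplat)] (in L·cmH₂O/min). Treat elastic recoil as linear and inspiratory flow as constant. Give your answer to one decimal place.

159.0

Per-breath work = Vt × [½(Pplat−PEEP) + (PIP−Pplat)] = 0.475 × [0.5×17.0 + 3.9] = 0.475 × 12.4 = 5.89 L·cmH2O.
Power = 27 × 5.89 = 159.03 L·cmH2O/min.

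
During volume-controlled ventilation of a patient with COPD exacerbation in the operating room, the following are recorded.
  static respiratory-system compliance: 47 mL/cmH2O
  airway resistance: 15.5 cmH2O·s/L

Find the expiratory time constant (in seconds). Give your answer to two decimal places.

0.73

τ = R × C = 15.5 × 47 mL/cmH2O = 15.5 × 0.047 L/cmH2O = 0.7285 s.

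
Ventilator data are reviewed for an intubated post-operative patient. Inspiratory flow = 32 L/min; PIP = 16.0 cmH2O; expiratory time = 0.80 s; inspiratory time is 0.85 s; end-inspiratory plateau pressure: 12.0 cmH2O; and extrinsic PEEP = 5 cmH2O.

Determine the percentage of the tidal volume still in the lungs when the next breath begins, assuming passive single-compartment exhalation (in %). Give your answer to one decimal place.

Flow: 32 L/min ÷ 60 = 0.5333 L/s.
Vt = flow × Ti = 0.5333 L/s × 0.85 s × 1000 mL/L = 453.31 mL.
R = (PIP − Pplat)/V̇ = (16.0 − 12.0) / 0.5333 = 4.0/0.5333 = 7.5 cmH2O·s/L.
C = Vt/(Pplat − PEEP) = 453.31 / (12.0 − 5) = 453.31/7.0 = 64.759 mL/cmH2O.
τ = R × C = 7.5 × 0.06476 L/cmH2O = 0.4857 s.
Fraction remaining at end-expiration = e^(−Te/τ) = e^(−0.80/0.4857) = 0.1926 → 19.26%.

19.3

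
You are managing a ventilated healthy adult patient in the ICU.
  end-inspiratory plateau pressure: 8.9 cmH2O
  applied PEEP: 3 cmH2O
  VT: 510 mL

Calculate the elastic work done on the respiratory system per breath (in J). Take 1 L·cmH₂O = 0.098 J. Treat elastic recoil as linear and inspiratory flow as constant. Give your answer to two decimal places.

0.15

Elastic work ≈ ½ × (Pplat − PEEP) × Vt = 0.5 × (8.9 − 3) × 0.510 L = 0.5 × 5.9 × 0.510 = 1.505 L·cmH2O.
× 0.098 J/(L·cmH2O) → 0.1475 J.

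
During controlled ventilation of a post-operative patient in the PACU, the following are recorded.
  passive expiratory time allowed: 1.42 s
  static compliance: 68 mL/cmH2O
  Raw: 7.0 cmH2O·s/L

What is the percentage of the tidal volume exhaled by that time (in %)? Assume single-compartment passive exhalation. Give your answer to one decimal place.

94.9

τ = R × C = 7.0 × 68 mL/cmH2O = 7.0 × 0.068 L/cmH2O = 0.476 s.
Passive exhalation: V(t)/V₀ = e^(−t/τ) = e^(−1.42/0.476) = 0.05063.
Fraction exhaled = 1 − 0.05063 = 0.9494 → 94.94%.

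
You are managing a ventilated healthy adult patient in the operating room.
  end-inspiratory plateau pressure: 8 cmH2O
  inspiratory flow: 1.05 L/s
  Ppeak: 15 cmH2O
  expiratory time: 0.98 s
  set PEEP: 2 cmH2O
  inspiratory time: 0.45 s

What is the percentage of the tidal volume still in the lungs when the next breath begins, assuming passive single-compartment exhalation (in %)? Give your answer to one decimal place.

Vt = flow × Ti = 1.05 L/s × 0.45 s × 1000 mL/L = 472.5 mL.
R = (PIP − Pplat)/V̇ = (15 − 8) / 1.05 = 7.0/1.05 = 6.667 cmH2O·s/L.
C = Vt/(Pplat − PEEP) = 472.5 / (8 − 2) = 472.5/6.0 = 78.75 mL/cmH2O.
τ = R × C = 6.667 × 0.07875 L/cmH2O = 0.525 s.
Fraction remaining at end-expiration = e^(−Te/τ) = e^(−0.98/0.525) = 0.1546 → 15.46%.

15.5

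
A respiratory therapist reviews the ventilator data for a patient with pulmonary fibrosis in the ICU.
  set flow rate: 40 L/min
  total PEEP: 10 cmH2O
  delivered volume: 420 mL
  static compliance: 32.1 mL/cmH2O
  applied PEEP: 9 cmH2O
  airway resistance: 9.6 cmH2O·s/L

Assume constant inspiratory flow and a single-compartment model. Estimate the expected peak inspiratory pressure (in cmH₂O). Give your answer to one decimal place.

29.5

Flow: 40 L/min ÷ 60 = 0.6667 L/s.
Total PEEP = 10 cmH2O (set 9 + intrinsic 1); this is the baseline alveolar pressure.
Equation of motion (constant flow): PIP = Vt/C + R·V̇ + PEEP.
PIP = 420/32.1 + 9.6×0.6667 + 10 = 13.084 + 6.4 + 10 = 29.484 cmH2O.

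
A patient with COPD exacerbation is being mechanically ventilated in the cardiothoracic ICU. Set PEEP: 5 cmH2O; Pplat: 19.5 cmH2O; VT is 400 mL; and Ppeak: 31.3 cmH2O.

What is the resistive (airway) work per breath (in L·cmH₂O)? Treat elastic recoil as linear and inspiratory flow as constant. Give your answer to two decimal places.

4.72

With constant inspiratory flow the resistive pressure is constant at PIP − Pplat = 31.3 − 19.5 = 11.8 cmH2O, so resistive work = 11.8 × 0.400 = 4.72 L·cmH2O.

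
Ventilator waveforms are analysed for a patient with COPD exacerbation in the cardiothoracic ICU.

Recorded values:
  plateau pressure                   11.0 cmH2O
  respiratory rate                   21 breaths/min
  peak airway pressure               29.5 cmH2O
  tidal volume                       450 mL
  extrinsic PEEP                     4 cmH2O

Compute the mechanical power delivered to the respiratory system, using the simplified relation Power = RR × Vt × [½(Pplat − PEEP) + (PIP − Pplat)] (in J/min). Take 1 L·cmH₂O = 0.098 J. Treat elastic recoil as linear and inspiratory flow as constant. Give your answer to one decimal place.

20.4

Per-breath work = Vt × [½(Pplat−PEEP) + (PIP−Pplat)] = 0.450 × [0.5×7.0 + 18.5] = 0.450 × 22.0 = 9.9 L·cmH2O.
Power = 21 × 9.9 = 207.9 L·cmH2O/min.
× 0.098 J/(L·cmH2O) → 20.374 J/min.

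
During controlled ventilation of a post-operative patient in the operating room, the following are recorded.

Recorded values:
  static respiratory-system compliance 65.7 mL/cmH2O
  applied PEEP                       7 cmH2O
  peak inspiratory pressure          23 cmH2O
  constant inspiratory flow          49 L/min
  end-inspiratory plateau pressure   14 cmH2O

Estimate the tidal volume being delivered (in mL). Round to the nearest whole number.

Vt = Cstat × (Pplat − PEEP) = 65.7 × (14 − 7) = 65.7 × 7.0 = 459.9 mL.

460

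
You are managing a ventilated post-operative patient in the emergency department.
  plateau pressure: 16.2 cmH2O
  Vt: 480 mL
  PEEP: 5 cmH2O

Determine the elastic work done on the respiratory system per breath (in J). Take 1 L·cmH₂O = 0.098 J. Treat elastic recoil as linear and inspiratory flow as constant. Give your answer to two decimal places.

0.26

Elastic work ≈ ½ × (Pplat − PEEP) × Vt = 0.5 × (16.2 − 5) × 0.480 L = 0.5 × 11.2 × 0.480 = 2.688 L·cmH2O.
× 0.098 J/(L·cmH2O) → 0.2634 J.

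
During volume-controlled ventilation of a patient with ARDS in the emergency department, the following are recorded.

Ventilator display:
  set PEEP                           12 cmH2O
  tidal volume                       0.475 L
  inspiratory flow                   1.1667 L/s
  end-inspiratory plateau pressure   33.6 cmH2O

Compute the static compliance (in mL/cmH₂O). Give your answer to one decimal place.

22.0

Cstat = Vt / (Pplat − PEEP) = 475 / (33.6 − 12) = 475 / 21.6 = 21.991 mL/cmH2O.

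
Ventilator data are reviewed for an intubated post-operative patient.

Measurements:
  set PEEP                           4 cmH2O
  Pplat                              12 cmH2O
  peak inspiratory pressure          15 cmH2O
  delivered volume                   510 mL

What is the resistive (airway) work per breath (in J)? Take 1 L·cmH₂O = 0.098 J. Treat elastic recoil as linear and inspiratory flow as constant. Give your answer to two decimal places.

With constant inspiratory flow the resistive pressure is constant at PIP − Pplat = 15 − 12 = 3.0 cmH2O, so resistive work = 3.0 × 0.510 = 1.53 L·cmH2O.
× 0.098 J/(L·cmH2O) → 0.1499 J.

0.15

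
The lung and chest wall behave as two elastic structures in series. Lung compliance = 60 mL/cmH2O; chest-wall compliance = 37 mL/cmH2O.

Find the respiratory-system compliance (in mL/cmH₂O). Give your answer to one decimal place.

22.9

Lung and chest wall are elastances in series: 1/Crs = 1/CL + 1/Ccw.
1/Crs = 1/60 + 1/37 = 0.04369.
Crs = 22.889 mL/cmH2O.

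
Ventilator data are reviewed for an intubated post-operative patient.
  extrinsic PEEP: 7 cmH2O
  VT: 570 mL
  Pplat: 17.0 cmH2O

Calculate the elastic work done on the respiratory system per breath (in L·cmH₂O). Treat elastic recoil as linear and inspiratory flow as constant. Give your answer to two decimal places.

2.85

Elastic work ≈ ½ × (Pplat − PEEP) × Vt = 0.5 × (17.0 − 7) × 0.570 L = 0.5 × 10.0 × 0.570 = 2.85 L·cmH2O.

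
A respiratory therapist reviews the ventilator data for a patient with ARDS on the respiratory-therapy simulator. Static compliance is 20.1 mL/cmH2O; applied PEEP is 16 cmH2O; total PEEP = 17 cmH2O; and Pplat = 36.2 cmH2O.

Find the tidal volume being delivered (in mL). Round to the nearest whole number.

386

End-expiratory occlusion gives total PEEP = 17 cmH2O (intrinsic PEEP = 17 − 16 = 1). Use total PEEP for the elastic gradient.
Vt = Cstat × (Pplat − PEEPtotal) = 20.1 × (36.2 − 17) = 20.1 × 19.2 = 385.92 mL.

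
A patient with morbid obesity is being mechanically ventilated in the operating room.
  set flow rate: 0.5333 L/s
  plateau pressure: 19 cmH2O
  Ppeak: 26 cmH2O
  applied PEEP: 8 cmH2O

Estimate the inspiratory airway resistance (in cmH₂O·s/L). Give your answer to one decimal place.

Raw = (PIP − Pplat) / flow = (26 − 19) / 0.5333 = 7.0 / 0.5333 = 13.126 cmH2O·s/L.

13.1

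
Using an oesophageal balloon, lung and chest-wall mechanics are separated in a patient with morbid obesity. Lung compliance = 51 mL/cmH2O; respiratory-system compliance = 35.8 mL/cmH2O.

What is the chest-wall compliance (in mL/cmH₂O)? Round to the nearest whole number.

1/Ccw = 1/Crs − 1/CL.
1/Ccw = 1/35.8 − 1/51 = 0.008325.
Ccw = 120.12 mL/cmH2O.

120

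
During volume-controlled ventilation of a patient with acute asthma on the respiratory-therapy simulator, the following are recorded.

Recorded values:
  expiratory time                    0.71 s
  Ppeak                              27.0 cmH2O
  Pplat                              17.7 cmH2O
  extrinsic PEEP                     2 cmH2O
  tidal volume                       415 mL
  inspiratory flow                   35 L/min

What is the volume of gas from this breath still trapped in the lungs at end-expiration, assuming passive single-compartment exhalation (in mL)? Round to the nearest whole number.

Flow: 35 L/min ÷ 60 = 0.5833 L/s.
R = (PIP − Pplat)/V̇ = (27.0 − 17.7) / 0.5833 = 9.3/0.5833 = 15.944 cmH2O·s/L.
C = Vt/(Pplat − PEEP) = 415.0 / (17.7 − 2) = 415.0/15.7 = 26.433 mL/cmH2O.
τ = R × C = 15.944 × 0.02643 L/cmH2O = 0.4214 s.
Fraction remaining = e^(−Te/τ) = e^(−0.71/0.4214) = 0.1855.
Trapped volume = 415.0 × 0.1855 = 76.983 mL.

77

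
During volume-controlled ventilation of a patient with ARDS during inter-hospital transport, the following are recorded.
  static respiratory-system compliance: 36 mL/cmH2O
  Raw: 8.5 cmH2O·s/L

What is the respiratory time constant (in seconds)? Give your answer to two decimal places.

τ = R × C = 8.5 × 36 mL/cmH2O = 8.5 × 0.036 L/cmH2O = 0.306 s.

0.31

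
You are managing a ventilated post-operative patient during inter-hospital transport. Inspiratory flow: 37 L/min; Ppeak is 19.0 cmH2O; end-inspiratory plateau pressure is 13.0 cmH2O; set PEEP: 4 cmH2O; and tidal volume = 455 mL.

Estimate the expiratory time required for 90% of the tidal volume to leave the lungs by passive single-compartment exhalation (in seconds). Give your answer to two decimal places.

1.13

Flow: 37 L/min ÷ 60 = 0.6167 L/s.
R = (PIP − Pplat)/V̇ = (19.0 − 13.0) / 0.6167 = 6.0/0.6167 = 9.729 cmH2O·s/L.
C = Vt/(Pplat − PEEP) = 455.0 / (13.0 − 4) = 455.0/9.0 = 50.556 mL/cmH2O.
τ = R × C = 9.729 × 0.05056 L/cmH2O = 0.4919 s.
t = −τ·ln(1 − 0.90) = −0.4919·ln(0.1) = 1.133 s.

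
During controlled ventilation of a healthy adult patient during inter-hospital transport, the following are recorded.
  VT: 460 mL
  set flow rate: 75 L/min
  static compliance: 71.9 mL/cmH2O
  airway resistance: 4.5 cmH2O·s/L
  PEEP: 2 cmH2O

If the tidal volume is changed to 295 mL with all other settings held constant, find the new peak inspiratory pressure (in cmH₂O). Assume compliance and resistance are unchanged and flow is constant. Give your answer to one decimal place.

Flow: 75 L/min ÷ 60 = 1.25 L/s.
PIP = Vt/C + R·V̇ + PEEP (constant-flow equation of motion).
Only the elastic term changes: ΔPIP = ΔVt / C = (295 − 460) / 71.9 = -2.295 cmH2O.
Original PIP = 460/71.9 + 4.5×1.25 + 2 = 14.023 cmH2O; new PIP = 14.023 + (-2.295) = 11.728 cmH2O.

11.7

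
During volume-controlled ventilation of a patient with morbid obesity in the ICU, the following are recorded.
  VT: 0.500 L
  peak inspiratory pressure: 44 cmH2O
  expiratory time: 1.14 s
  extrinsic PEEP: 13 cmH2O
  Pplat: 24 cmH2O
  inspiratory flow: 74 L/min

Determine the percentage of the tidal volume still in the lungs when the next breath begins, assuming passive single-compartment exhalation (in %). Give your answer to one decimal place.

21.3

Flow: 74 L/min ÷ 60 = 1.2333 L/s.
R = (PIP − Pplat)/V̇ = (44 − 24) / 1.2333 = 20.0/1.2333 = 16.217 cmH2O·s/L.
C = Vt/(Pplat − PEEP) = 500.0 / (24 − 13) = 500.0/11.0 = 45.455 mL/cmH2O.
τ = R × C = 16.217 × 0.04546 L/cmH2O = 0.7372 s.
Fraction remaining at end-expiration = e^(−Te/τ) = e^(−1.14/0.7372) = 0.213 → 21.3%.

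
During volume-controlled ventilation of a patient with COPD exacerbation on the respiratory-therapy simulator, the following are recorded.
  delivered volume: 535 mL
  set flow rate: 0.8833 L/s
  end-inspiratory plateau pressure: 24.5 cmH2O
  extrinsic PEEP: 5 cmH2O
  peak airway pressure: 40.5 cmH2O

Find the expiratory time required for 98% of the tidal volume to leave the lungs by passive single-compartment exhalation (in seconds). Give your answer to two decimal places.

1.94

R = (PIP − Pplat)/V̇ = (40.5 − 24.5) / 0.8833 = 16.0/0.8833 = 18.114 cmH2O·s/L.
C = Vt/(Pplat − PEEP) = 535.0 / (24.5 − 5) = 535.0/19.5 = 27.436 mL/cmH2O.
τ = R × C = 18.114 × 0.02744 L/cmH2O = 0.497 s.
t = −τ·ln(1 − 0.98) = −0.497·ln(0.02) = 1.944 s.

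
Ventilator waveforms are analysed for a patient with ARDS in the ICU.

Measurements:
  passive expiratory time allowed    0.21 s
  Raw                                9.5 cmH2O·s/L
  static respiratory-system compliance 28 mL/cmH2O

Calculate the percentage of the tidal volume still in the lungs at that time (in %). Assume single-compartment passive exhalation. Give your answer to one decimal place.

τ = R × C = 9.5 × 28 mL/cmH2O = 9.5 × 0.028 L/cmH2O = 0.266 s.
Passive exhalation: V(t)/V₀ = e^(−t/τ) = e^(−0.21/0.266) = 0.4541.
Fraction remaining = 0.4541 → 45.41%.

45.4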